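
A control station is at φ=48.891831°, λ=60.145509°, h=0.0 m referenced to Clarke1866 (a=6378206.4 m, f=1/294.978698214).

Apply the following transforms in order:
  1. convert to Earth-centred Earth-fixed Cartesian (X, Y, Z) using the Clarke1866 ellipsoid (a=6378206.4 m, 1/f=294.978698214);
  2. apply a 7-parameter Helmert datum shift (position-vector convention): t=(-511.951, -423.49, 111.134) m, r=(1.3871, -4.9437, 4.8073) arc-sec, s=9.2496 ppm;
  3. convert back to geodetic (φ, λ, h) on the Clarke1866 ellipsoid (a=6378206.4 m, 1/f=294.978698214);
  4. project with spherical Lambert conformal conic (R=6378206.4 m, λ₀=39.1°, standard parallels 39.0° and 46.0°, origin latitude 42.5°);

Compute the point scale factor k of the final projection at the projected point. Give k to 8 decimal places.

1.00455465

start: φ=48.891831°, λ=60.145509°, h=0.000 m
→ ECEF (a=6378206.400, f=1/294.978698214): X=2091572.6722, Y=3644051.1804, Z=4782453.8464
→ Helmert 7p (PV): X=2090880.5110, Y=3643677.9824, Z=4782683.8528
→ geod (Bowring, a=6378206.400): φ=48.89771843°, λ=60.15116263°, h=-265.9990 m
→ into lcc (λ₀=39.1°): φ=48.89771843°, λ−λ₀=21.05116263°
scale k = 1.00455465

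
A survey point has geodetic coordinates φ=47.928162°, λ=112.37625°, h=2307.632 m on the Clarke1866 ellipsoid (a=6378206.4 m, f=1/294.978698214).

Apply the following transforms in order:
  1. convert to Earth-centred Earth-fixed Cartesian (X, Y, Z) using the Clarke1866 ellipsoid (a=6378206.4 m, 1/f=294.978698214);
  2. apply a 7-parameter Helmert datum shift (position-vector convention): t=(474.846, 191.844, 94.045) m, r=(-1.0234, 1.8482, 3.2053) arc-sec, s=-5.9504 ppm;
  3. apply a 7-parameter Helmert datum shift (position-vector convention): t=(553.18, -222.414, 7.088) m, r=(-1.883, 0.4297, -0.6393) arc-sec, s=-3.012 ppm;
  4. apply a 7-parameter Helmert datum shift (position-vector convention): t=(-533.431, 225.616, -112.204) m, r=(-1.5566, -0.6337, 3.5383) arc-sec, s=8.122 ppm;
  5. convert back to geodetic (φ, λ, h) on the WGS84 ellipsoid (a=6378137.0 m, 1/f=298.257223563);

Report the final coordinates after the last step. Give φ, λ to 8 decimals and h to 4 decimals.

φ=47.92504771°, λ=112.36985058°, h=2226.9258 m

start: φ=47.928162°, λ=112.376250°, h=2307.632 m
→ ECEF (a=6378206.400, f=1/294.978698214): X=-1630608.9603, Y=3960813.1418, Z=4713036.5151
→ Helmert 7p (PV): X=-1630143.7310, Y=3960979.4622, Z=4713097.4746
→ Helmert 7p (PV): X=-1629563.5459, Y=3960793.1962, Z=4713057.6029
→ Helmert 7p (PV): X=-1630192.6367, Y=3961058.5956, Z=4712948.7810
→ geod (Bowring, a=6378137.000): φ=47.92504771°, λ=112.36985058°, h=2226.9258 m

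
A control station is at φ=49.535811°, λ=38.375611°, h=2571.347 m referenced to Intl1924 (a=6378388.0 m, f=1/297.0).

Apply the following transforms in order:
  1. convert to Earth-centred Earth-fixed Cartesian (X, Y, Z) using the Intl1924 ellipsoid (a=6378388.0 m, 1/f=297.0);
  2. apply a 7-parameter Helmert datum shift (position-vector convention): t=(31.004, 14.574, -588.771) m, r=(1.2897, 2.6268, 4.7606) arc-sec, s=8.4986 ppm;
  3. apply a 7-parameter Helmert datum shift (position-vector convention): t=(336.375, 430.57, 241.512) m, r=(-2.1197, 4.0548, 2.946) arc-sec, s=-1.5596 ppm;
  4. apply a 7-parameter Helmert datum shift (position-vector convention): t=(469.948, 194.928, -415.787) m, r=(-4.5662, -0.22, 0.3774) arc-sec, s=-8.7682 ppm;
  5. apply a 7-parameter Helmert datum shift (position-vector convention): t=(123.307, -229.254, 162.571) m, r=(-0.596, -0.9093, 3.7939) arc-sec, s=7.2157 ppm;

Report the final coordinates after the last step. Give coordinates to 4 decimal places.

X=3253714.8244 m, Y=2576600.5494 m, Z=4830754.2187 m

start: φ=49.535811°, λ=38.375611°, h=2571.347 m
→ ECEF (a=6378388.000, f=1/297.0): X=3252754.9692, Y=2575848.1842, Z=4831491.0738
→ Helmert 7p (PV): X=3252815.6959, Y=2575929.5138, Z=4830918.0453
→ Helmert 7p (PV): X=3253205.1740, Y=2576452.1704, Z=4831061.6067
→ Helmert 7p (PV): X=3253636.7305, Y=2576737.4068, Z=4830549.8940
→ Helmert 7p (PV): X=3253714.8244, Y=2576600.5494, Z=4830754.2187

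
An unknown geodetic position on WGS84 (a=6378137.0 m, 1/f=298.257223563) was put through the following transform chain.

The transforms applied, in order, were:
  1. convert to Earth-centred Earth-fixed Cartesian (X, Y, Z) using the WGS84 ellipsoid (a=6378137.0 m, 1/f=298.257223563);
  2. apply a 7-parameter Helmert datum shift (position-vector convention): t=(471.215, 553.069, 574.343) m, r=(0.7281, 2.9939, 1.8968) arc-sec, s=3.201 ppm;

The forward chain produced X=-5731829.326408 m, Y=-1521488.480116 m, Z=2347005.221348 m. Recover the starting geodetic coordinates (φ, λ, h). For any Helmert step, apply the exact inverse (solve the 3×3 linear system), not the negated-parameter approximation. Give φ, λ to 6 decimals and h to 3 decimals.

start: X=-5731829.3264, Y=-1521488.4801, Z=2347005.2213 m
→ Helmert⁻¹: X=-5732330.2452, Y=-1521975.6804, Z=2346345.5361
→ geod (Bowring, a=6378137.000): φ=21.71621600°, λ=-165.13061600°, h=2963.4730 m

φ=21.716216°, λ=-165.130616°, h=2963.473 m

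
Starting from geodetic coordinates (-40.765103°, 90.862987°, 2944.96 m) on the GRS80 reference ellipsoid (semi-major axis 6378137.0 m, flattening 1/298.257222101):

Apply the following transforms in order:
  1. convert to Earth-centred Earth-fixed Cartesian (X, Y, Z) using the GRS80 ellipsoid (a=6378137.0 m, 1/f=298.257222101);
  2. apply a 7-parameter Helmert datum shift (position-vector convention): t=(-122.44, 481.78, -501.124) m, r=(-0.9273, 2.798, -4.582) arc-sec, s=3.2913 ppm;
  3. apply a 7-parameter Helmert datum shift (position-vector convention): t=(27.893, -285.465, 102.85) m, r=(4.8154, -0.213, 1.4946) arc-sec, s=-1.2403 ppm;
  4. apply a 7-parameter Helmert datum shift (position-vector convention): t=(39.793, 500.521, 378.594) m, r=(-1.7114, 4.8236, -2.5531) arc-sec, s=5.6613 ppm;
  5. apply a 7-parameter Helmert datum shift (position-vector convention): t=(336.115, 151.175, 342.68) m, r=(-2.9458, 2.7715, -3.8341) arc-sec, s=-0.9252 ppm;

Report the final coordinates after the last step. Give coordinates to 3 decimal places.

X=-72596.959 m, Y=4840214.637 m, Z=-4144343.567 m

start: φ=-40.765103°, λ=90.862987°, h=2944.960 m
→ ECEF (a=6378137.000, f=1/298.257222101): X=-72895.5685, Y=4839345.8751, Z=-4144623.9893
→ Helmert 7p (PV): X=-72966.9685, Y=4839826.5692, Z=-4145159.5219
→ Helmert 7p (PV): X=-72969.7739, Y=4839631.3443, Z=-4144938.6169
→ Helmert 7p (PV): X=-72967.4217, Y=4840125.7759, Z=-4144621.9373
→ Helmert 7p (PV): X=-72596.9595, Y=4840214.6372, Z=-4144343.5672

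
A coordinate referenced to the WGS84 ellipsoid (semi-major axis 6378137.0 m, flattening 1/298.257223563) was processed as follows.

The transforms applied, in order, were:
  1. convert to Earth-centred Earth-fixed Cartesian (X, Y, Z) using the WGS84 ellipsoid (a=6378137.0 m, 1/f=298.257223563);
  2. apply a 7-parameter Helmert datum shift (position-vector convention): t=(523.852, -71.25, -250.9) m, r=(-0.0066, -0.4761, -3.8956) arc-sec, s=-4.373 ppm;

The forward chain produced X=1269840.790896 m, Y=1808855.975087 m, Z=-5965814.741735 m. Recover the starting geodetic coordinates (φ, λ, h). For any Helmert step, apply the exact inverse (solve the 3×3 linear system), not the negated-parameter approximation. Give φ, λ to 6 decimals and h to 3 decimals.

φ=-69.798807°, λ=54.944193°, h=2415.097 m

start: X=1269840.7909, Y=1808855.9751, Z=-5965814.7417 m
→ Helmert⁻¹: X=1269274.5551, Y=1808959.2985, Z=-5965592.8011
→ geod (Bowring, a=6378137.000): φ=-69.79880700°, λ=54.94419300°, h=2415.0970 m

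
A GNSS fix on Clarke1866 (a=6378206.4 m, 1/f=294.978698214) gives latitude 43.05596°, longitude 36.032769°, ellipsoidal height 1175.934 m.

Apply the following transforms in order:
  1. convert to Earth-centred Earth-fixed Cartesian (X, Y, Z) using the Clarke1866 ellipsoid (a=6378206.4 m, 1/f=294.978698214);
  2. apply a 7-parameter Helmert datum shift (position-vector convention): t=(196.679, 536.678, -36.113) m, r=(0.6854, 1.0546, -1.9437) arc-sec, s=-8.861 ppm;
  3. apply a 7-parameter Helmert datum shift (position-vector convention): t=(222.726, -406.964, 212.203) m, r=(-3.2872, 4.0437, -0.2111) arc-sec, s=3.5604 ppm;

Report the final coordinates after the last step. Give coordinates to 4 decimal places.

X=3776024.6130 m, Y=2746484.5039 m, Z=4332672.7379 m

start: φ=43.055960°, λ=36.032769°, h=1175.934 m
→ ECEF (a=6378206.400, f=1/294.978698214): X=3775489.4392, Y=2746354.1366, Z=4332647.5875
→ Helmert 7p (PV): X=3775700.6951, Y=2746816.5049, Z=4332562.9055
→ Helmert 7p (PV): X=3776024.6130, Y=2746484.5039, Z=4332672.7379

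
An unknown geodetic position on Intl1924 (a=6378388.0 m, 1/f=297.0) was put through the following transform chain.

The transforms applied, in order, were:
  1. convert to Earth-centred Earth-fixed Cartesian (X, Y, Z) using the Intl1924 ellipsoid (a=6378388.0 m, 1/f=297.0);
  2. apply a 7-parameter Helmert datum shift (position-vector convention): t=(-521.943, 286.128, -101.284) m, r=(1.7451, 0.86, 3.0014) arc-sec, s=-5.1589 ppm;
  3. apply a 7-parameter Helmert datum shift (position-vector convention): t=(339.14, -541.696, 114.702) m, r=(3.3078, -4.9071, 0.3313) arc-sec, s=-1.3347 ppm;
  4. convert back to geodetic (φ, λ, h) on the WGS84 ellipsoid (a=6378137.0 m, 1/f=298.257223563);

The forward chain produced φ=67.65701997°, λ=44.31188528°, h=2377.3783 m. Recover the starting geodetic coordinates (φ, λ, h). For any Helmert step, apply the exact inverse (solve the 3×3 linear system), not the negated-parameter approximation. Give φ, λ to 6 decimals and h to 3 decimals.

φ=67.653210°, λ=44.312788°, h=2350.539 m

start: φ=67.657020°, λ=44.311885°, h=2377.378 m
→ ECEF (a=6378137.000, f=1/298.257223563): X=1740588.7373, Y=1699274.4501, Z=5878855.7385
→ Helmert⁻¹: X=1740394.5060, Y=1699909.8939, Z=5878680.2175
→ Helmert⁻¹: X=1740925.6512, Y=1699656.9391, Z=5878804.7084
→ geod (Bowring, a=6378388.000): φ=67.65321000°, λ=44.31278800°, h=2350.5390 m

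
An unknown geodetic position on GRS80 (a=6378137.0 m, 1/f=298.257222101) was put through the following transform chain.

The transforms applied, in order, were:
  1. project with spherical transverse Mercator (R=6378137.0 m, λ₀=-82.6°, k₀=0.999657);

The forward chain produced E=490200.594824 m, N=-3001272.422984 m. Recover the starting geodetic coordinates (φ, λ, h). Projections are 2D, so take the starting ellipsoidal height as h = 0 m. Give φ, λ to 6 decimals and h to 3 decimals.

start: E=490200.5948, N=-3001272.4230 m
→ tm⁻¹: φ=-26.88421400°, λ=-77.66477100°

φ=-26.884214°, λ=-77.664771°, h=0.000 m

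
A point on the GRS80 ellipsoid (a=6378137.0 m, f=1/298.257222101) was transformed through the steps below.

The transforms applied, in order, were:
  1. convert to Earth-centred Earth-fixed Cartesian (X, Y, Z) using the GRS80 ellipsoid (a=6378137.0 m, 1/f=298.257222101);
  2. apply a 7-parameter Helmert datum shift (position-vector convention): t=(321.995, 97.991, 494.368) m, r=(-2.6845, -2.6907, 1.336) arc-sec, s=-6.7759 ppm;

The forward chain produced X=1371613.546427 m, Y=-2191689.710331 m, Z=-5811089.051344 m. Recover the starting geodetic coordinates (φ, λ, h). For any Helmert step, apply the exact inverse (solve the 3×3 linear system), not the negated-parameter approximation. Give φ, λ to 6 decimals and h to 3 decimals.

φ=-66.160632°, λ=-57.968758°, h=502.026 m

start: X=1371613.5464, Y=-2191689.7103, Z=-5811089.0513 m
→ Helmert⁻¹: X=1371210.8346, Y=-2191735.7964, Z=-5811669.2107
→ geod (Bowring, a=6378137.000): φ=-66.16063200°, λ=-57.96875800°, h=502.0260 m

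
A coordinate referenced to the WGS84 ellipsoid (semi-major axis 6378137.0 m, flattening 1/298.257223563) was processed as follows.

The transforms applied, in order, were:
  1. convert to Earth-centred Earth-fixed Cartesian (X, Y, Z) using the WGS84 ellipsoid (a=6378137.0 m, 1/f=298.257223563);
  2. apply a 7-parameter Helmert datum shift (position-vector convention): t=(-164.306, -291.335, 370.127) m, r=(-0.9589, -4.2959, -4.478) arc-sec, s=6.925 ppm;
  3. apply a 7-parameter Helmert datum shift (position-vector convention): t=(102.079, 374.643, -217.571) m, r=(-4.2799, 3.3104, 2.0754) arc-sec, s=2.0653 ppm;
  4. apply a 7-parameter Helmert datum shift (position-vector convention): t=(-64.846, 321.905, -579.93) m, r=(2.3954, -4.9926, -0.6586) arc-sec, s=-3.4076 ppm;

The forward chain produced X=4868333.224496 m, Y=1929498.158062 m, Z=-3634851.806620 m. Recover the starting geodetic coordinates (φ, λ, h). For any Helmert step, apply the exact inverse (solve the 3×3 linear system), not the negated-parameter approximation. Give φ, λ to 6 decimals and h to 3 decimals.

start: X=4868333.2245, Y=1929498.1581, Z=-3634851.8066 m
→ Helmert⁻¹: X=4868320.5298, Y=1929156.1640, Z=-3634424.5013
→ Helmert⁻¹: X=4868286.1281, Y=1928803.9592, Z=-3634081.2703
→ Helmert⁻¹: X=4868299.1409, Y=1929204.5223, Z=-3634518.6529
→ geod (Bowring, a=6378137.000): φ=-34.94329700°, λ=21.61738100°, h=3154.0200 m

φ=-34.943297°, λ=21.617381°, h=3154.020 m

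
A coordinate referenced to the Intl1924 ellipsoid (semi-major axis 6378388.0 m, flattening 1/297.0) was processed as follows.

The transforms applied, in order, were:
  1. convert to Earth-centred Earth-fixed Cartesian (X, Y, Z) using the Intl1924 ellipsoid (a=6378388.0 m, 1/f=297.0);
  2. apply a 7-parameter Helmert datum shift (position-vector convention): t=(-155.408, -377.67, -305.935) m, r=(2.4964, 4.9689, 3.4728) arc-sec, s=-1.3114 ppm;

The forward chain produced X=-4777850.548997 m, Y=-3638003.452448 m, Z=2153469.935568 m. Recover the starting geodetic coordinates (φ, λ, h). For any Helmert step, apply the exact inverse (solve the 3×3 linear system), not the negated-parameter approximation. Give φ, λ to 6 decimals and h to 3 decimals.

start: X=-4777850.5490, Y=-3638003.4524, Z=2153469.9356 m
→ Helmert⁻¹: X=-4777814.5327, Y=-3637524.0446, Z=2153707.6225
→ geod (Bowring, a=6378388.000): φ=19.85379600°, λ=-142.71666200°, h=3533.7930 m

φ=19.853796°, λ=-142.716662°, h=3533.793 m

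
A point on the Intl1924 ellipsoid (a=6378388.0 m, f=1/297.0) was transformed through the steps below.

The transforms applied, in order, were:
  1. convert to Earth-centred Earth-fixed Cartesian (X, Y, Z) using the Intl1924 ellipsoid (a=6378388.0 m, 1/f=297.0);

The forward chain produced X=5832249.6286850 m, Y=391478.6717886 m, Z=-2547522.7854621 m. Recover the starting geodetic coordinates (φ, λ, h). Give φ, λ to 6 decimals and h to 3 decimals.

start: X=5832249.6287, Y=391478.6718, Z=-2547522.7855 m
→ geod (Bowring, a=6378388.000): φ=-23.69031300°, λ=3.84011000°, h=1437.8770 m

φ=-23.690313°, λ=3.840110°, h=1437.877 m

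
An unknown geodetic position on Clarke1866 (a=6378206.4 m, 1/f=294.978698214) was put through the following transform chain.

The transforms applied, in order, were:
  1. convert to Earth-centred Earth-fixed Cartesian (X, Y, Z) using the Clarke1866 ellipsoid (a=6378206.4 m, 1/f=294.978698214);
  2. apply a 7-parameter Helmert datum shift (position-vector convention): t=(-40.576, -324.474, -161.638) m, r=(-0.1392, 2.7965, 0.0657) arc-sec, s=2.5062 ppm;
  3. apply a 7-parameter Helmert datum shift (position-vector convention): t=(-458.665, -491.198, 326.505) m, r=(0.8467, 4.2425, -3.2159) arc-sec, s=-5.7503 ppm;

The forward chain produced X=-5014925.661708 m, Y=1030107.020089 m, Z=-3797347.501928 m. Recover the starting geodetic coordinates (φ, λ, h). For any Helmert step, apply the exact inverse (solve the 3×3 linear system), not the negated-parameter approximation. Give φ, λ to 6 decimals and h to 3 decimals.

φ=-36.756352°, λ=168.383088°, h=3554.243 m

start: X=-5014925.6617, Y=1030107.0201, Z=-3797347.5019 m
→ Helmert⁻¹: X=-5014433.7843, Y=1030510.3740, Z=-3797803.2130
→ Helmert⁻¹: X=-5014328.8244, Y=1030836.4247, Z=-3797699.3450
→ geod (Bowring, a=6378206.400): φ=-36.75635200°, λ=168.38308800°, h=3554.2430 m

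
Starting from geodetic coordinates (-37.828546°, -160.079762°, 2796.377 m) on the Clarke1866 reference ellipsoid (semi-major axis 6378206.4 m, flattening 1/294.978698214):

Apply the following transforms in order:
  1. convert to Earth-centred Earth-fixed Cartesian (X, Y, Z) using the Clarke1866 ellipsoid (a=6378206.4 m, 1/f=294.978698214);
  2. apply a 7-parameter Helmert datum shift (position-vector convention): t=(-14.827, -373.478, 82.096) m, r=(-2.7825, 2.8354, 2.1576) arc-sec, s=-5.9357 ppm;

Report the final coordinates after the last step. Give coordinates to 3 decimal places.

start: φ=-37.828546°, λ=-160.079762°, h=2796.377 m
→ ECEF (a=6378206.400, f=1/294.978698214): X=-4744517.0122, Y=-1719386.8863, Z=-3891951.1216
→ Helmert 7p (PV): X=-4744539.1919, Y=-1719852.2894, Z=-3891757.5102

X=-4744539.192 m, Y=-1719852.289 m, Z=-3891757.510 m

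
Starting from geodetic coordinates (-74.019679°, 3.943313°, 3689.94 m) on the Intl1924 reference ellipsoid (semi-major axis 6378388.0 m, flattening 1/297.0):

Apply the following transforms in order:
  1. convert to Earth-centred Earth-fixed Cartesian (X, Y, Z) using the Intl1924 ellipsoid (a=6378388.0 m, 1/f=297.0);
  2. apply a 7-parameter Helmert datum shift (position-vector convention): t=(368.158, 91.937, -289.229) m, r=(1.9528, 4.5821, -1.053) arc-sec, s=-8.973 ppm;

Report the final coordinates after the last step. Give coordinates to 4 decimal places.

start: φ=-74.019679°, λ=3.943313°, h=3689.940 m
→ ECEF (a=6378388.000, f=1/297.0): X=1758340.0088, Y=121207.0677, Z=-6113237.8673
→ Helmert 7p (PV): X=1758557.2058, Y=121346.8169, Z=-6113510.1552

X=1758557.2058 m, Y=121346.8169 m, Z=-6113510.1552 m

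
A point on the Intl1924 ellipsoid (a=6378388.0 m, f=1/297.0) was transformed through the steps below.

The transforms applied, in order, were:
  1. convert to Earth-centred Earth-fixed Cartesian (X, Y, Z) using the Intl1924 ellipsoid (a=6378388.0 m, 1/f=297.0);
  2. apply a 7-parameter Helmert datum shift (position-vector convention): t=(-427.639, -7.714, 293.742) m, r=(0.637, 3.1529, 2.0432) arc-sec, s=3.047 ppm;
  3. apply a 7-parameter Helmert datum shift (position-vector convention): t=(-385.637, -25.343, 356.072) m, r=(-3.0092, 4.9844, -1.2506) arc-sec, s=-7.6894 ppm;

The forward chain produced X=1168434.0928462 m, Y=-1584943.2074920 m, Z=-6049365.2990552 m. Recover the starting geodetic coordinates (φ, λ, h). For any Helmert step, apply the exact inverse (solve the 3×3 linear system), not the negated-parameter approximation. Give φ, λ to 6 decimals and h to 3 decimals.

φ=-72.080301°, λ=-53.575851°, h=3596.898 m

start: X=1168434.0928, Y=-1584943.2075, Z=-6049365.2991 m
→ Helmert⁻¹: X=1168984.5193, Y=-1584834.7039, Z=-6049762.7627
→ Helmert⁻¹: X=1169485.3746, Y=-1584852.4296, Z=-6050015.2994
→ geod (Bowring, a=6378388.000): φ=-72.08030100°, λ=-53.57585100°, h=3596.8980 m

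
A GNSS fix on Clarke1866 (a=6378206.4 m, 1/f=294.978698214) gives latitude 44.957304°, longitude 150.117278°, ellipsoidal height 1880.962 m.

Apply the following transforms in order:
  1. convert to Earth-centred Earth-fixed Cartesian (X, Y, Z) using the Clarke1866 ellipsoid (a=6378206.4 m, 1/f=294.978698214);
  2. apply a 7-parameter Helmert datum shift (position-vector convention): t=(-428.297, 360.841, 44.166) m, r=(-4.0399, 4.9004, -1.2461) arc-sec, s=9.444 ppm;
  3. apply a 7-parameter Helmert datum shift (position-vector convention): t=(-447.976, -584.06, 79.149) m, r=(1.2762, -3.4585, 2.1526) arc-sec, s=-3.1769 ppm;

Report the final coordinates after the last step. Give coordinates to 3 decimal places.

start: φ=44.957304°, λ=150.117278°, h=1880.962 m
→ ECEF (a=6378206.400, f=1/294.978698214): X=-3921141.3803, Y=2253183.1360, Z=4485117.9795
→ Helmert 7p (PV): X=-3921486.5388, Y=2253676.7912, Z=4485253.5304
→ Helmert 7p (PV): X=-3922020.7814, Y=2253016.8956, Z=4485266.6216

X=-3922020.781 m, Y=2253016.896 m, Z=4485266.622 m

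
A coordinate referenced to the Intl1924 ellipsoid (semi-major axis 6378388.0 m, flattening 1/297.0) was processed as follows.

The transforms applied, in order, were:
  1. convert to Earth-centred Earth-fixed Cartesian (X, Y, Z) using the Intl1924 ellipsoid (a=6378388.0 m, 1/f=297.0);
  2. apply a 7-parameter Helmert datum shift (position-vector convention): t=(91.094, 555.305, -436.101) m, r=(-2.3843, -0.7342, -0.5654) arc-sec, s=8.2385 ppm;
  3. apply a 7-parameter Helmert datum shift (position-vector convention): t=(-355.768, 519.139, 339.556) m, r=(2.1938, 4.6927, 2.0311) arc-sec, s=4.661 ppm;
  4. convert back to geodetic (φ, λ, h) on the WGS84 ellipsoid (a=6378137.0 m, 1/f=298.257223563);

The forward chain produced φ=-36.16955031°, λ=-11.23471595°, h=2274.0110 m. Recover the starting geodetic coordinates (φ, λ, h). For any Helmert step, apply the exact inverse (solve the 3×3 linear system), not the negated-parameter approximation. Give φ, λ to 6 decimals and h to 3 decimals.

start: φ=-36.169550°, λ=-11.234716°, h=2274.011 m
→ ECEF (a=6378137.000, f=1/298.257223563): X=5057936.3931, Y=-1004683.5520, Z=-3744737.7201
→ Helmert⁻¹: X=5058343.8858, Y=-1005287.6460, Z=-3744934.0467
→ Helmert⁻¹: X=5058200.5481, Y=-1005777.5151, Z=-3744496.7278
→ geod (Bowring, a=6378388.000): φ=-36.16607000°, λ=-11.24606500°, h=2293.8490 m

φ=-36.166070°, λ=-11.246065°, h=2293.849 m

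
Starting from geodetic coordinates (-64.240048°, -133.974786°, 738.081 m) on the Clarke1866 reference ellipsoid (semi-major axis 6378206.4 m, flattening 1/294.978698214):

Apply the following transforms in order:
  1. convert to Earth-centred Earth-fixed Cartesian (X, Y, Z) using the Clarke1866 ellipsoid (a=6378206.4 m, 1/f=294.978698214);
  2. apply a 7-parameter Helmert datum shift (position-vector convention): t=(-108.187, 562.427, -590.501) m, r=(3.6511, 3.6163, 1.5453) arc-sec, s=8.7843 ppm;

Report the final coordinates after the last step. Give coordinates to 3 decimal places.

start: φ=-64.240048°, λ=-133.974786°, h=738.081 m
→ ECEF (a=6378206.400, f=1/294.978698214): X=-1930229.0461, Y=-2000571.7873, Z=-5721867.9198
→ Helmert 7p (PV): X=-1930439.5193, Y=-1999940.1111, Z=-5722510.2543

X=-1930439.519 m, Y=-1999940.111 m, Z=-5722510.254 m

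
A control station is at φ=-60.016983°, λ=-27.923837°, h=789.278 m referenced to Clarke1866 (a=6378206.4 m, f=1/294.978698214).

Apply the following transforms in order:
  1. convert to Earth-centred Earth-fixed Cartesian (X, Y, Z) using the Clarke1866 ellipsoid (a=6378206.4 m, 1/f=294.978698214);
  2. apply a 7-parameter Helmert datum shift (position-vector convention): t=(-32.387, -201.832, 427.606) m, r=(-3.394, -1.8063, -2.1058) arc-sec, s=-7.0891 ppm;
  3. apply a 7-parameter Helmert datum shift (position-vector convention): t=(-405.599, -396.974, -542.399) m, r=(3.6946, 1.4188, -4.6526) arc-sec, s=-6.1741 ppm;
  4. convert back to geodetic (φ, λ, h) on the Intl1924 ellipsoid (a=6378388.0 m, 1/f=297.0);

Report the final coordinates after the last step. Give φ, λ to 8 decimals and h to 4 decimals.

start: φ=-60.016983°, λ=-27.923837°, h=789.278 m
→ ECEF (a=6378206.400, f=1/294.978698214): X=2823878.8537, Y=-1496671.4037, Z=-5501909.1297
→ Helmert 7p (PV): X=2823859.3492, Y=-1496981.9860, Z=-5501393.1641
→ Helmert 7p (PV): X=2823364.7077, Y=-1497334.8733, Z=-5501947.8345
→ geod (Bowring, a=6378388.000): φ=-60.01713138°, λ=-27.93866357°, h=459.6479 m

φ=-60.01713138°, λ=-27.93866357°, h=459.6479 m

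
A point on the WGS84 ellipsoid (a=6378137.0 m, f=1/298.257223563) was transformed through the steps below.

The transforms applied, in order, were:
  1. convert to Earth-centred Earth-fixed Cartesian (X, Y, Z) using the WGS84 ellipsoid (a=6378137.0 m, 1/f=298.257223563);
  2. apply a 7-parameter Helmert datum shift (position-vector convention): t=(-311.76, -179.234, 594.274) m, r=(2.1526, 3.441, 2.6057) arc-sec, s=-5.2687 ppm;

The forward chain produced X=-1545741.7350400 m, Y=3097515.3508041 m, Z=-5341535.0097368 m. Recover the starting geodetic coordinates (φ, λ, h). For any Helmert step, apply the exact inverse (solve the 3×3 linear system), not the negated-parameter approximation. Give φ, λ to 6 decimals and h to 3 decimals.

start: X=-1545741.7350, Y=3097515.3508, Z=-5341535.0097 m
→ Helmert⁻¹: X=-1545309.8640, Y=3097674.6754, Z=-5342215.5371
→ geod (Bowring, a=6378137.000): φ=-57.23227700°, λ=116.51283100°, h=2701.2080 m

φ=-57.232277°, λ=116.512831°, h=2701.208 m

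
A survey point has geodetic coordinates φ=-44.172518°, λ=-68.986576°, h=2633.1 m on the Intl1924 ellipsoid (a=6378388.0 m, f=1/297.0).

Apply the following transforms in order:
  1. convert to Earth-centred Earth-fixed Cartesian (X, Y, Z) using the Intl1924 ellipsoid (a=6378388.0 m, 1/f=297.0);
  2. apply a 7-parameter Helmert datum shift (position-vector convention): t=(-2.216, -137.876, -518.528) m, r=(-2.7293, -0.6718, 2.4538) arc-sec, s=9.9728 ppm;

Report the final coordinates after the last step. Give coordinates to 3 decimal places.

X=1643926.885 m, Y=-4279591.317 m, Z=-4424274.686 m

start: φ=-44.172518°, λ=-68.986576°, h=2633.100 m
→ ECEF (a=6378388.000, f=1/297.0): X=1643847.3892, Y=-4279371.7834, Z=-4423774.0200
→ Helmert 7p (PV): X=1643926.8847, Y=-4279591.3168, Z=-4424274.6861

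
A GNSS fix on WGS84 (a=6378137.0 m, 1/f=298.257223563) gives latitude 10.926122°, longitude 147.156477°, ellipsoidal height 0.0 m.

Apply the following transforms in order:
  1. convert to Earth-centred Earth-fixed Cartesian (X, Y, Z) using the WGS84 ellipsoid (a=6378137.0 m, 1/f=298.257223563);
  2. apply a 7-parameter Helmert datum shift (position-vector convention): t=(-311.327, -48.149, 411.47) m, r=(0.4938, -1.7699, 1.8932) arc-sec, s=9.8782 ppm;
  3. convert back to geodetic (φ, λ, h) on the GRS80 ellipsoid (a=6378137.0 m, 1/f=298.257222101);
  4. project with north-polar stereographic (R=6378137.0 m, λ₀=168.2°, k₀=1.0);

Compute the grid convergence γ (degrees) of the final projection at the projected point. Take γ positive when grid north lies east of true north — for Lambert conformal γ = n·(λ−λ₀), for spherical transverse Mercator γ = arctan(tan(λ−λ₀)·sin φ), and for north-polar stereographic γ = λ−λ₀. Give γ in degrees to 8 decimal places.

start: φ=10.926122°, λ=147.156477°, h=0.000 m
→ ECEF (a=6378137.000, f=1/298.257223563): X=-5262116.7027, Y=3396862.9159, Z=1200983.3226
→ Helmert 7p (PV): X=-5262521.4938, Y=3396797.1478, Z=1201369.6352
→ geod (Bowring, a=6378137.000): φ=10.92902931°, λ=147.15899065°, h=372.1367 m
→ into stereo (λ₀=168.2°): φ=10.92902931°, λ−λ₀=-21.04100935°
convergence γ = -21.04100935°

-21.04100935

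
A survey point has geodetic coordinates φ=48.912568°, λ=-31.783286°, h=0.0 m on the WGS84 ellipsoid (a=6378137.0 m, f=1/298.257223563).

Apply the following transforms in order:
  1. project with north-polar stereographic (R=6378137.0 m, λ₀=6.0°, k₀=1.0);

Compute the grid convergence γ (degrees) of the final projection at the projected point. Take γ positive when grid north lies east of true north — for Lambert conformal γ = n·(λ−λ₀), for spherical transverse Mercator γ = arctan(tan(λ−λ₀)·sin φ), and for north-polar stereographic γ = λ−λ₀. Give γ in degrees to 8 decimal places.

start: φ=48.912568°, λ=-31.783286°, h=0.000 m
→ into stereo (λ₀=6.0°): φ=48.91256800°, λ−λ₀=-37.78328600°
convergence γ = -37.78328600°

-37.78328600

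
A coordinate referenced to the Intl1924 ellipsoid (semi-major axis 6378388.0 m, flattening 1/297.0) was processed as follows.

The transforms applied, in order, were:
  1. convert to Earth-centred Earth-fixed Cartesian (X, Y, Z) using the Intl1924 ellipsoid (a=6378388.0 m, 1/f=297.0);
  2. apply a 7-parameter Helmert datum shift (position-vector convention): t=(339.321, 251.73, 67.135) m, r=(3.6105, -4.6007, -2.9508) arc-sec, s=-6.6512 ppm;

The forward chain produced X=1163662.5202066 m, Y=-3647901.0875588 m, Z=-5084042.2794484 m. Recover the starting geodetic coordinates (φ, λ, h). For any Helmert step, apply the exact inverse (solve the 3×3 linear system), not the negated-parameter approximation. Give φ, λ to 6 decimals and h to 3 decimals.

start: X=1163662.5202, Y=-3647901.0876, Z=-5084042.2794 m
→ Helmert⁻¹: X=1163269.7281, Y=-3648249.4339, Z=-5084105.3169
→ geod (Bowring, a=6378388.000): φ=-53.19941700°, λ=-72.31475600°, h=168.8220 m

φ=-53.199417°, λ=-72.314756°, h=168.822 m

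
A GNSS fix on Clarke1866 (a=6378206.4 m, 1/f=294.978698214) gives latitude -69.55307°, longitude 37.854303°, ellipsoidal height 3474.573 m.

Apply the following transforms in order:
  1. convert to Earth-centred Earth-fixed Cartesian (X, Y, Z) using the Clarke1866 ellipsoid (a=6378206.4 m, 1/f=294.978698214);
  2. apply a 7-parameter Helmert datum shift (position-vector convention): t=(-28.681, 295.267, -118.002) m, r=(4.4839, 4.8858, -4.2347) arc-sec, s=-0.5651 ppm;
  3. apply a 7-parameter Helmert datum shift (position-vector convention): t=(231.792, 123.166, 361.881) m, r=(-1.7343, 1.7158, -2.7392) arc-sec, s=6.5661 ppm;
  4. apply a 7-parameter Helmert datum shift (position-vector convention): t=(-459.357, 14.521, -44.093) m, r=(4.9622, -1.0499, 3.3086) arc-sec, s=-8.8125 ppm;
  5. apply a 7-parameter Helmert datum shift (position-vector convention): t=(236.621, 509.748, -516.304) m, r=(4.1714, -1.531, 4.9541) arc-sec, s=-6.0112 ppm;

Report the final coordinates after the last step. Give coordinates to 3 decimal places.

X=1765346.261 m, Y=1373433.792 m, Z=-5957094.430 m

start: φ=-69.553070°, λ=37.854303°, h=3474.573 m
→ ECEF (a=6378206.400, f=1/294.978698214): X=1765506.1727, Y=1372149.0055, Z=-5956875.1180
→ Helmert 7p (PV): X=1765363.5642, Y=1372536.7444, Z=-5957001.7448
→ Helmert 7p (PV): X=1765575.6220, Y=1372595.3908, Z=-5956705.2038
→ Helmert 7p (PV): X=1765109.0085, Y=1372769.4381, Z=-5956654.7957
→ Helmert 7p (PV): X=1765346.2609, Y=1373433.7923, Z=-5957094.4295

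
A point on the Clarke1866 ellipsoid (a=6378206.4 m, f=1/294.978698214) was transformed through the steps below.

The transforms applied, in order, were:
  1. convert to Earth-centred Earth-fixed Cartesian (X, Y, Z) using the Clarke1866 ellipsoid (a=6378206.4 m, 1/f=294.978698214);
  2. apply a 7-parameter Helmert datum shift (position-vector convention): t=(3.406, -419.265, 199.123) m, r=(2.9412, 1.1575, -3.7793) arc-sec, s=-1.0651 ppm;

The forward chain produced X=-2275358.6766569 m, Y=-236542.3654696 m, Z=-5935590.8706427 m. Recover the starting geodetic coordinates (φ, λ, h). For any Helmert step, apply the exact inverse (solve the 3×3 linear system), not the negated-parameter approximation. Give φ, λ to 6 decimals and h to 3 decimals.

φ=-69.054386°, λ=-174.072158°, h=1977.894 m

start: X=-2275358.6767, Y=-236542.3655, Z=-5935590.8706 m
→ Helmert⁻¹: X=-2275326.8674, Y=-236249.6825, Z=-5935805.7156
→ geod (Bowring, a=6378206.400): φ=-69.05438600°, λ=-174.07215800°, h=1977.8940 m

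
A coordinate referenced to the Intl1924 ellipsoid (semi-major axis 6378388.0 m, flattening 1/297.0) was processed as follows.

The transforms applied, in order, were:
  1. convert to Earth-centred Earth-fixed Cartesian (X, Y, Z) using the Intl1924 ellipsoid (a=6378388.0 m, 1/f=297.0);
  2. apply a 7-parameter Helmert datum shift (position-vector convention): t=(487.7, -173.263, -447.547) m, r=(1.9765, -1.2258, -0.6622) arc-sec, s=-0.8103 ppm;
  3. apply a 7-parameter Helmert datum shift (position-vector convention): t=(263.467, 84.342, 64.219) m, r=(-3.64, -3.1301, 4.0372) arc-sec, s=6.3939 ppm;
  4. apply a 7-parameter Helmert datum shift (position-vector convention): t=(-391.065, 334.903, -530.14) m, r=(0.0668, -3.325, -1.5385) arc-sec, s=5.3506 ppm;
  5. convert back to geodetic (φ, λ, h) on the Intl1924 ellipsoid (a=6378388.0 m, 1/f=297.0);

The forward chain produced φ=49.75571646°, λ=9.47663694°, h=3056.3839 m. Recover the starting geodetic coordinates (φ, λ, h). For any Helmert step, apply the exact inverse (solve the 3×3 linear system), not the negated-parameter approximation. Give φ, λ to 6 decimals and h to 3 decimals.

start: φ=49.755716°, λ=9.476637°, h=3056.384 m
→ ECEF (a=6378388.000, f=1/297.0): X=4074438.1465, Y=680119.2987, Z=4847705.3234
→ Helmert⁻¹: X=4074880.4906, Y=679812.7225, Z=4848143.6151
→ Helmert⁻¹: X=4074677.8411, Y=679558.7275, Z=4847998.5566
→ Helmert⁻¹: X=4074220.0734, Y=679792.0805, Z=4848419.3058
→ geod (Bowring, a=6378388.000): φ=49.76170600°, λ=9.47265800°, h=3427.6370 m

φ=49.761706°, λ=9.472658°, h=3427.637 m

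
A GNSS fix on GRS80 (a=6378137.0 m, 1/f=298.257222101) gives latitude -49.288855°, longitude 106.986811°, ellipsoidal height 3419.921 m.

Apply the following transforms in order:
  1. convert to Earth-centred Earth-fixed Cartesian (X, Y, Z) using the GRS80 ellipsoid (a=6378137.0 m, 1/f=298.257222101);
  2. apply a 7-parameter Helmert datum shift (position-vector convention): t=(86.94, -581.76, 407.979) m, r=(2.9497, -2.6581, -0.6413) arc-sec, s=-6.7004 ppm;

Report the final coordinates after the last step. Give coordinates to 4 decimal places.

start: φ=-49.288855°, λ=106.986811°, h=3419.921 m
→ ECEF (a=6378137.000, f=1/298.257222101): X=-1218379.5415, Y=3988423.3475, Z=-4814165.3043
→ Helmert 7p (PV): X=-1218209.9986, Y=3987887.4963, Z=-4813683.7332

X=-1218209.9986 m, Y=3987887.4963 m, Z=-4813683.7332 m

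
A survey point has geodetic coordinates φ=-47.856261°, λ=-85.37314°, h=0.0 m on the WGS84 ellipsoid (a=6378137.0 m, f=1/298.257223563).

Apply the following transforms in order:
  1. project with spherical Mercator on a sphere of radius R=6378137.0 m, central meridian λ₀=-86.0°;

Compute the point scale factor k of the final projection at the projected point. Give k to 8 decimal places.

start: φ=-47.856261°, λ=-85.373140°, h=0.000 m
→ into merc (λ₀=-86.0°): φ=-47.85626100°, λ−λ₀=0.62686000°
scale k = 1.49032887

1.49032887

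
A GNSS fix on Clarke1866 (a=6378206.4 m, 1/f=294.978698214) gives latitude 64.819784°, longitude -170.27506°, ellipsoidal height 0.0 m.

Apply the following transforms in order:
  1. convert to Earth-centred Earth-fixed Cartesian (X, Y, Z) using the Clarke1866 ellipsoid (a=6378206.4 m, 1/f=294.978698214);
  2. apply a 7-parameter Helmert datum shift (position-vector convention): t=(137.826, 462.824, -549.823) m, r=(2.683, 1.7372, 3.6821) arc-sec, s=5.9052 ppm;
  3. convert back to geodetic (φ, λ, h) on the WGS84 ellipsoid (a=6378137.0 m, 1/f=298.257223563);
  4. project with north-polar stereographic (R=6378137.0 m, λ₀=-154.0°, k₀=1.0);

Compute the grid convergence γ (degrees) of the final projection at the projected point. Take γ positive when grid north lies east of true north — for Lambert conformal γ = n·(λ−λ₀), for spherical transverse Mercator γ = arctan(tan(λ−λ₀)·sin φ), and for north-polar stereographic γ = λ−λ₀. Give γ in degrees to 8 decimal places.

start: φ=64.819784°, λ=-170.275060°, h=0.000 m
→ ECEF (a=6378206.400, f=1/294.978698214): X=-2682163.7437, Y=-459672.3526, Z=5748998.2203
→ Helmert 7p (PV): X=-2681985.1312, Y=-459334.9043, Z=5748498.9568
→ geod (Bowring, a=6378137.000): φ=64.81812322°, λ=-170.28142811°, h=-676.2916 m
→ into stereo (λ₀=-154.0°): φ=64.81812322°, λ−λ₀=-16.28142811°
convergence γ = -16.28142811°

-16.28142811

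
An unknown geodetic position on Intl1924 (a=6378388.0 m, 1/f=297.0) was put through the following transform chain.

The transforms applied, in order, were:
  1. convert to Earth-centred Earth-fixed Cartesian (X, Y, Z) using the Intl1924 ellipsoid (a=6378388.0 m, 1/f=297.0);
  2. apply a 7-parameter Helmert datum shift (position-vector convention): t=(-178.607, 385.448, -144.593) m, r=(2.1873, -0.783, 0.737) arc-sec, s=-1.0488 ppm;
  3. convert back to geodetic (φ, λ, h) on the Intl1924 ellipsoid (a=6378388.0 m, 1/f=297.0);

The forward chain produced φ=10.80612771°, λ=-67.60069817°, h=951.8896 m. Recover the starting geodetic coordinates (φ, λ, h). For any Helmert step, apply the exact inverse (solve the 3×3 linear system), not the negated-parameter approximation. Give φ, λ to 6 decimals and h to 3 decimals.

start: φ=10.806128°, λ=-67.600698°, h=951.890 m
→ ECEF (a=6378388.000, f=1/297.0): X=2388080.9704, Y=-5794119.1214, Z=1188140.2593
→ Helmert⁻¹: X=2388245.8890, Y=-5794506.5785, Z=1188338.4795
→ geod (Bowring, a=6378388.000): φ=10.80717400°, λ=-67.60065400°, h=1402.6550 m

φ=10.807174°, λ=-67.600654°, h=1402.655 m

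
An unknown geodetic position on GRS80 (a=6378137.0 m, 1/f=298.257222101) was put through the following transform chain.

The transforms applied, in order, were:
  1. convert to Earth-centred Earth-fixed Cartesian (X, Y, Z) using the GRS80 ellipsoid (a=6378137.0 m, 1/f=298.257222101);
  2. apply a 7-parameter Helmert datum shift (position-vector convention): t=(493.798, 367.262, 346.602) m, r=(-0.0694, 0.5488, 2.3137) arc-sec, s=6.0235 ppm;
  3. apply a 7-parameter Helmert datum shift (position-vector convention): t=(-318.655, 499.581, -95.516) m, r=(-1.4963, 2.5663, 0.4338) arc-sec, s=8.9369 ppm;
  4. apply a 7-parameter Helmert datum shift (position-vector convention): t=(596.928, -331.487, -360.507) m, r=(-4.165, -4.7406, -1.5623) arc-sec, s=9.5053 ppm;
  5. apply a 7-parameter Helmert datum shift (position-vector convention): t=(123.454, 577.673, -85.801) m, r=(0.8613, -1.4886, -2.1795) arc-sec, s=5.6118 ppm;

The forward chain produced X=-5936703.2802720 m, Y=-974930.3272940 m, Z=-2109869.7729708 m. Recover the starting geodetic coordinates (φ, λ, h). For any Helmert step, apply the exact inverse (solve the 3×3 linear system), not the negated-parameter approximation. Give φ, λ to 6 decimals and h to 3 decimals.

φ=-19.440612°, λ=-170.665245°, h=421.721 m

start: X=-5936703.2803, Y=-974930.3273, Z=-2109869.7730 m
→ Helmert⁻¹: X=-5936798.3355, Y=-975574.0668, Z=-2109725.2132
→ Helmert⁻¹: X=-5937379.9172, Y=-975235.6905, Z=-2109227.8894
→ Helmert⁻¹: X=-5936984.0136, Y=-975698.7647, Z=-2109194.4690
→ Helmert⁻¹: X=-5937447.3825, Y=-975992.8365, Z=-2109544.4902
→ geod (Bowring, a=6378137.000): φ=-19.44061200°, λ=-170.66524500°, h=421.7210 m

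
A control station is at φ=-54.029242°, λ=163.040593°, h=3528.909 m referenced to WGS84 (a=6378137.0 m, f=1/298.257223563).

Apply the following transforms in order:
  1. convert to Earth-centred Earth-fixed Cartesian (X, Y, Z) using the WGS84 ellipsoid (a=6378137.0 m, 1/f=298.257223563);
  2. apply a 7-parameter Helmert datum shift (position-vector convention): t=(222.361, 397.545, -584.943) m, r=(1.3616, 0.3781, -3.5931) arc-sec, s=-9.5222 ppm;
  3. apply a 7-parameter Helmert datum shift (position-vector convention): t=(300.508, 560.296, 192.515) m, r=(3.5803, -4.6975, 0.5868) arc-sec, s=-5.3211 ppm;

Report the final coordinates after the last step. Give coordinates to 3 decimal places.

X=-3592583.667 m, Y=1096911.029 m, Z=-5141877.368 m

start: φ=-54.029242°, λ=163.040593°, h=3528.909 m
→ ECEF (a=6378137.000, f=1/298.257223563): X=-3593283.5200, Y=1095793.8899, Z=-5141512.2819
→ Helmert 7p (PV): X=-3593017.2794, Y=1096277.5344, Z=-5142034.4462
→ Helmert 7p (PV): X=-3592583.6666, Y=1096911.0291, Z=-5141877.3684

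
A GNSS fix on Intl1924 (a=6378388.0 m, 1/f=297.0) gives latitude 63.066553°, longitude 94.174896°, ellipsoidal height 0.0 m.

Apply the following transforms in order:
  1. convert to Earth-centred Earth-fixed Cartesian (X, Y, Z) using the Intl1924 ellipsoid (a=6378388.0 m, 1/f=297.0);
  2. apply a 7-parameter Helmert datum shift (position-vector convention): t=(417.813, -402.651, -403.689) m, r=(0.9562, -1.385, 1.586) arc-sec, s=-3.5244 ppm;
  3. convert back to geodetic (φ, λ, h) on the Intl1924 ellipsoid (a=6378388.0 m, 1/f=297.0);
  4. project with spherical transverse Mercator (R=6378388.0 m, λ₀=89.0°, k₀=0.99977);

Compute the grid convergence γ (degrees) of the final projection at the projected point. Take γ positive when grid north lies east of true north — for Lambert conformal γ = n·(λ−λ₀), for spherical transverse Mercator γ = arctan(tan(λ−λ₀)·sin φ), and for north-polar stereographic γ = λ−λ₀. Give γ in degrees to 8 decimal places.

4.61050149

start: φ=63.066553°, λ=94.174896°, h=0.000 m
→ ECEF (a=6378388.000, f=1/297.0): X=-210895.9683, Y=2889187.1824, Z=5663467.6343
→ Helmert 7p (PV): X=-210537.6555, Y=2888746.4726, Z=5663055.9625
→ geod (Bowring, a=6378388.000): φ=63.06860433°, λ=94.16846146°, h=-577.9145 m
→ into tm (λ₀=89.0°): φ=63.06860433°, λ−λ₀=5.16846146°
convergence γ = 4.61050149°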